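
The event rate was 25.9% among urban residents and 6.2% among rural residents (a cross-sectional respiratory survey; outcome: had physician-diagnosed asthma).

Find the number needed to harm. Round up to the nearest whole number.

NNH ≈ 6

absolute risk difference = 0.197000
1 / 0.197000 = 5.076 → round up → 6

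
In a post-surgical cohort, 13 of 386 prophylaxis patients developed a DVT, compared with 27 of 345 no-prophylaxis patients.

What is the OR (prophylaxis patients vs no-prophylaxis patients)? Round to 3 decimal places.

odds, prophylaxis patients = 13/373 = 0.03485
odds, no-prophylaxis patients = 27/318 = 0.08491
OR = 0.03485 / 0.08491 = 0.410

0.410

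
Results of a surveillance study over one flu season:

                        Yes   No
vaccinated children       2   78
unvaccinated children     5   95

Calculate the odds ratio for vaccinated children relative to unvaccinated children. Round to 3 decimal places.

OR = (2 × 95) / (78 × 5) = 190/390 ≈ 0.487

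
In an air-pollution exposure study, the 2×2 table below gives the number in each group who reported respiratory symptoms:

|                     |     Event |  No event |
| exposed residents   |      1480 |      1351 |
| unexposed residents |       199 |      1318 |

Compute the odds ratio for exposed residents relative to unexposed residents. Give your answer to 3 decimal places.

OR = (1480 × 1318) / (1351 × 199) = 1950640/268849 ≈ 7.256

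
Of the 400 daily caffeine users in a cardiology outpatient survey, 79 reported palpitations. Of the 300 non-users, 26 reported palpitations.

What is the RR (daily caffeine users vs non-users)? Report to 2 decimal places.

risk, daily caffeine users = 79/400 = 0.1975
risk, non-users = 26/300 = 0.0867
RR = 0.1975 / 0.0867 = 2.28

RR ≈ 2.28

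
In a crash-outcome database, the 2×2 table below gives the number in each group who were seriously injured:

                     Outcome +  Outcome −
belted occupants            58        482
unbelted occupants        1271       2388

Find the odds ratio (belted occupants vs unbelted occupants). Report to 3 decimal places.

odds, belted occupants = 58/482 = 0.1203
odds, unbelted occupants = 1271/2388 = 0.5322
OR = 0.1203 / 0.5322 = 0.226

0.226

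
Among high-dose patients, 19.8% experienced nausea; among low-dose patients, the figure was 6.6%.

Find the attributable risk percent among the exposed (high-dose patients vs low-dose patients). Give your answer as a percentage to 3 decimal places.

AR% = (0.1980 − 0.0660) / 0.1980 = 0.6667 → 66.667%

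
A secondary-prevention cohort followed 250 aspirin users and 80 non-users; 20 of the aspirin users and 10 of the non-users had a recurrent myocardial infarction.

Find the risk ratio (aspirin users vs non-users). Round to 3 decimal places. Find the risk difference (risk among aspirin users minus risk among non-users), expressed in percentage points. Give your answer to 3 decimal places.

RR = 0.640; RD = -4.500

risk, aspirin users = 20/250 = 0.0800
risk, non-users = 10/80 = 0.1250
RR = 0.0800 / 0.1250 = 0.640
risk difference = 0.0800 − 0.1250 = -0.0450 → -4.500 percentage points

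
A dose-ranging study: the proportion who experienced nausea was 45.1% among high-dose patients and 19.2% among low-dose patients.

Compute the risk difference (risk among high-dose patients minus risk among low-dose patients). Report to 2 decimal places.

risk difference = 0.4510 − 0.1920 = 0.26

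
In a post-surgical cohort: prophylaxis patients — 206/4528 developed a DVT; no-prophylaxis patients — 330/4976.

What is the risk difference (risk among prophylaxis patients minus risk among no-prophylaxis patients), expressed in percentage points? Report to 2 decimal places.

risk, prophylaxis patients = 206/4528 = 0.04549
risk, no-prophylaxis patients = 330/4976 = 0.06632
risk difference = 0.04549 − 0.06632 = -0.02082 → -2.08 percentage points

RD: -2.08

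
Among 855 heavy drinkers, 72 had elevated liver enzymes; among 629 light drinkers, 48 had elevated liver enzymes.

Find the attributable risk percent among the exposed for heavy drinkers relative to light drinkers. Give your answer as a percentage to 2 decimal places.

AR%: 9.38%

risk, heavy drinkers = 72/855 = 0.0842
risk, light drinkers = 48/629 = 0.0763
AR% = (0.0842 − 0.0763) / 0.0842 = 0.0938 → 9.38%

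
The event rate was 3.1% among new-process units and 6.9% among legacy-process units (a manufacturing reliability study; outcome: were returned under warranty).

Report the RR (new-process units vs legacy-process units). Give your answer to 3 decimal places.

RR = 0.03100 / 0.06900 = 0.449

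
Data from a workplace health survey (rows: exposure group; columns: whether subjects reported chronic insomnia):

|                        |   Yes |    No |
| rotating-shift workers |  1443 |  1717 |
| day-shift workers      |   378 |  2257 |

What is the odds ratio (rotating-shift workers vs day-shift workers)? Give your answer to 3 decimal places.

OR = (1443 × 2257) / (1717 × 378) = 3256851/649026 ≈ 5.018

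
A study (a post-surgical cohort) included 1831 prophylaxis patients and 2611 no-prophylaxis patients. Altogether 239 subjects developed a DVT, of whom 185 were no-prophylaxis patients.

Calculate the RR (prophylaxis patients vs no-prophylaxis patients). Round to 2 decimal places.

RR: 0.42

prophylaxis patients with the outcome: 239 − 185 = 54
prophylaxis patients without the outcome: 1831 − 54 = 1777
no-prophylaxis patients without the outcome: 2611 − 185 = 2426
risk, prophylaxis patients = 54/1831 = 0.02949
risk, no-prophylaxis patients = 185/2611 = 0.07085
RR = 0.02949 / 0.07085 = 0.42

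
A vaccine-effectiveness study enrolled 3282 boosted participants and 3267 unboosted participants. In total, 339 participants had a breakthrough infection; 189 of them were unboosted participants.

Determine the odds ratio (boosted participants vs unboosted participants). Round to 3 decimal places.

boosted participants with the outcome: 339 − 189 = 150
boosted participants without the outcome: 3282 − 150 = 3132
unboosted participants without the outcome: 3267 − 189 = 3078
OR = (150 × 3078) / (3132 × 189) = 461700/591948 ≈ 0.780

0.780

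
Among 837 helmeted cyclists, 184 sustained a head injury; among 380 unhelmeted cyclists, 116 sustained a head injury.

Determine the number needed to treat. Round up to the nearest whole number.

risk, helmeted cyclists = 184/837 = 0.219833
risk, unhelmeted cyclists = 116/380 = 0.305263
absolute risk difference = 0.085430
1 / 0.085430 = 11.705 → round up → 12

NNT = 12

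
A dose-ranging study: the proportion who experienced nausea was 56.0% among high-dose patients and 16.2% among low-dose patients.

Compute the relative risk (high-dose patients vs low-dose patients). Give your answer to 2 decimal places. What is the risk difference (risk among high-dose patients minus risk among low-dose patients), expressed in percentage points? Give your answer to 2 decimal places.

RR = 3.46; RD = 39.80

RR = 0.5600 / 0.1620 = 3.46
risk difference = 0.5600 − 0.1620 = 0.3980 → 39.80 percentage points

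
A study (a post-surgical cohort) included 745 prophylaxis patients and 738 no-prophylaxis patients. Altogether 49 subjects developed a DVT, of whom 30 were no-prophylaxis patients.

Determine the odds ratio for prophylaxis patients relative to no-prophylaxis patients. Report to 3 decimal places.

prophylaxis patients with the outcome: 49 − 30 = 19
prophylaxis patients without the outcome: 745 − 19 = 726
no-prophylaxis patients without the outcome: 738 − 30 = 708
OR = (19 × 708) / (726 × 30) = 13452/21780 ≈ 0.618

OR: 0.618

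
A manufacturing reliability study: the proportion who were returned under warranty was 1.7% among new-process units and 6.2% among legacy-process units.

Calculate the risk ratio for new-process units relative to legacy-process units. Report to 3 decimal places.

RR = 0.01700 / 0.06200 = 0.274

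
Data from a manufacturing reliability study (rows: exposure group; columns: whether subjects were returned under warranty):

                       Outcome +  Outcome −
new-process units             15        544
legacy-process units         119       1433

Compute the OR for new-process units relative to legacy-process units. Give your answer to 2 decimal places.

odds, new-process units = 15/544 = 0.02757
odds, legacy-process units = 119/1433 = 0.08304
OR = 0.02757 / 0.08304 = 0.33

OR: 0.33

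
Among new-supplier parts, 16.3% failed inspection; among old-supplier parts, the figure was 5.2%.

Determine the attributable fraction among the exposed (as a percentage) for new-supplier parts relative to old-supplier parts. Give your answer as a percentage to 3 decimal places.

AR% = (0.1630 − 0.0520) / 0.1630 = 0.6810 → 68.098%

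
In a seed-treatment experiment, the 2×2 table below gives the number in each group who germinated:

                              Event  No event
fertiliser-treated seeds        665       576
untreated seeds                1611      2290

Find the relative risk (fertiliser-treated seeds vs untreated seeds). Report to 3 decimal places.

risk, fertiliser-treated seeds = 665/1241 = 0.5359
risk, untreated seeds = 1611/3901 = 0.4130
RR = 0.5359 / 0.4130 = 1.298

1.298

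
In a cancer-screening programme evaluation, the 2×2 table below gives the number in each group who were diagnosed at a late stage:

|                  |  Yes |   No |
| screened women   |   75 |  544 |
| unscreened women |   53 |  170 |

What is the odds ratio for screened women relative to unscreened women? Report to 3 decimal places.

odds, screened women = 75/544 = 0.1379
odds, unscreened women = 53/170 = 0.3118
OR = 0.1379 / 0.3118 = 0.442

OR = 0.442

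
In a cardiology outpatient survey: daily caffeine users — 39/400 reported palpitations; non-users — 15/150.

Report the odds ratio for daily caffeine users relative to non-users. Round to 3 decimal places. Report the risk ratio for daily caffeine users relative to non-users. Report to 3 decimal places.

OR = 0.972; RR = 0.975

odds, daily caffeine users = 39/361 = 0.1080
odds, non-users = 15/135 = 0.1111
OR = 0.1080 / 0.1111 = 0.972
risk, daily caffeine users = 39/400 = 0.0975
risk, non-users = 15/150 = 0.1000
RR = 0.0975 / 0.1000 = 0.975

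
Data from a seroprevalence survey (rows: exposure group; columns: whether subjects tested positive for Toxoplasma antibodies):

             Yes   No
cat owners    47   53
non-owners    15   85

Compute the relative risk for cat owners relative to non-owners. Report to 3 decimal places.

risk, cat owners = 47/100 = 0.4700
risk, non-owners = 15/100 = 0.1500
RR = 0.4700 / 0.1500 = 3.133

RR: 3.133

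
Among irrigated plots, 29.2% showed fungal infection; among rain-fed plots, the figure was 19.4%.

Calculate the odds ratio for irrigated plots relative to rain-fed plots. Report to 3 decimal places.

1.713

odds, irrigated plots = 0.2920/0.7080 = 0.4124
odds, rain-fed plots = 0.1940/0.8060 = 0.2407
OR = 0.4124 / 0.2407 = 1.713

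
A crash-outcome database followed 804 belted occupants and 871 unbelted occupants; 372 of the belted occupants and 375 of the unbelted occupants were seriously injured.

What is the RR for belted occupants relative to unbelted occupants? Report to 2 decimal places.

risk, belted occupants = 372/804 = 0.4627
risk, unbelted occupants = 375/871 = 0.4305
RR = 0.4627 / 0.4305 = 1.07

RR = 1.07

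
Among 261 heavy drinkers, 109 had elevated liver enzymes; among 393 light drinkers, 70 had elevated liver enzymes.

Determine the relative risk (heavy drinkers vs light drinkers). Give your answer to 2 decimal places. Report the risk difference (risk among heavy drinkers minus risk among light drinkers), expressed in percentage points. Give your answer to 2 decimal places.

RR = 2.34; RD = 23.95

risk, heavy drinkers = 109/261 = 0.4176
risk, light drinkers = 70/393 = 0.1781
RR = 0.4176 / 0.1781 = 2.34
risk difference = 0.4176 − 0.1781 = 0.2395 → 23.95 percentage points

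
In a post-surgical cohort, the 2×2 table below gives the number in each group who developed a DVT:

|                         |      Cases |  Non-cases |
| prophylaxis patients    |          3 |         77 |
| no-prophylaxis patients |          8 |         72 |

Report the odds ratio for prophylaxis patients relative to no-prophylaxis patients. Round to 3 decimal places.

OR = (3 × 72) / (77 × 8) = 216/616 ≈ 0.351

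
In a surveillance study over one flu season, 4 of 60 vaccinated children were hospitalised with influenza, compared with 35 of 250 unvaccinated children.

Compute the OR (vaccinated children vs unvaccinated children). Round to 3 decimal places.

0.439

odds, vaccinated children = 4/56 = 0.0714
odds, unvaccinated children = 35/215 = 0.1628
OR = 0.0714 / 0.1628 = 0.439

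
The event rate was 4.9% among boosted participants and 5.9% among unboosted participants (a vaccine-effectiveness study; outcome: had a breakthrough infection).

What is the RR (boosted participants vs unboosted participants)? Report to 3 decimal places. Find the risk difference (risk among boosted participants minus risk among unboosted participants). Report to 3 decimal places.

RR = 0.04900 / 0.05900 = 0.831
risk difference = 0.04900 − 0.05900 = -0.010

RR = 0.831; RD = -0.010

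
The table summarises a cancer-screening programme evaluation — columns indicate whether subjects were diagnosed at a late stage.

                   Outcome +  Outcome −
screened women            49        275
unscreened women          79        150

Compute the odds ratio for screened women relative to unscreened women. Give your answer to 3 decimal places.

OR = (49 × 150) / (275 × 79) = 7350/21725 ≈ 0.338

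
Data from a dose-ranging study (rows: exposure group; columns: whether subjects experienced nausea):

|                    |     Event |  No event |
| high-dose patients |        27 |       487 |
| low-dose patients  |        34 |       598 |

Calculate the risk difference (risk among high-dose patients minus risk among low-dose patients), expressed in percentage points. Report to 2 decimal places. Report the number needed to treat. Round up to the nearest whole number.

RD = -0.13; NNT = 789

risk, high-dose patients = 27/514 = 0.0525
risk, low-dose patients = 34/632 = 0.0538
risk difference = 0.0525 − 0.0538 = -0.0013 → -0.13 percentage points
absolute risk difference = 0.001268
1 / 0.001268 = 788.644 → round up → 789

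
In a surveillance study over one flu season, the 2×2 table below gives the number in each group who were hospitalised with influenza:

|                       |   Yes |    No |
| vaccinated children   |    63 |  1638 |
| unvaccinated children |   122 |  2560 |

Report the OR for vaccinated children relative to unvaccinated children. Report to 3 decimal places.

OR: 0.807

odds, vaccinated children = 63/1638 = 0.03846
odds, unvaccinated children = 122/2560 = 0.04766
OR = 0.03846 / 0.04766 = 0.807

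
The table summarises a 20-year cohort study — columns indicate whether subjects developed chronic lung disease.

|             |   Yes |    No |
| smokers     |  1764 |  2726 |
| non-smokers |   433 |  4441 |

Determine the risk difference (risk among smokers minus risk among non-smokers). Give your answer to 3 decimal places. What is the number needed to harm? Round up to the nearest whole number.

RD = 0.304; NNH = 4

risk, smokers = 1764/4490 = 0.3929
risk, non-smokers = 433/4874 = 0.0888
risk difference = 0.3929 − 0.0888 = 0.304
absolute risk difference = 0.304034
1 / 0.304034 = 3.289 → round up → 4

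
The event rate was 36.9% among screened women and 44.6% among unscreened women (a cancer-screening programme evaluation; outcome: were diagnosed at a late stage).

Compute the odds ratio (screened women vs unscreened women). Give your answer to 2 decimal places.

odds, screened women = 0.3690/0.6310 = 0.5848
odds, unscreened women = 0.4460/0.5540 = 0.8051
OR = 0.5848 / 0.8051 = 0.73

OR: 0.73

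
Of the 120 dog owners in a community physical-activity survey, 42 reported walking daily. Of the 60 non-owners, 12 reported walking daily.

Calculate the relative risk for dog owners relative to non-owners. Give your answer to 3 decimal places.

1.750

risk, dog owners = 42/120 = 0.3500
risk, non-owners = 12/60 = 0.2000
RR = 0.3500 / 0.2000 = 1.750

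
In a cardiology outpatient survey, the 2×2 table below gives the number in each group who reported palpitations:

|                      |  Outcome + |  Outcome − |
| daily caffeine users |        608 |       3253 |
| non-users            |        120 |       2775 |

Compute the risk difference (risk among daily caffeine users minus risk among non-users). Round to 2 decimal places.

risk, daily caffeine users = 608/3861 = 0.15747
risk, non-users = 120/2895 = 0.04145
risk difference = 0.15747 − 0.04145 = 0.12

RD ≈ 0.12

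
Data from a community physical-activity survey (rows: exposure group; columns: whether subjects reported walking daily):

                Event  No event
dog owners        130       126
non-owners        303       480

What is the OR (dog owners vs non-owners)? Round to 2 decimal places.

OR = (130 × 480) / (126 × 303) = 62400/38178 ≈ 1.63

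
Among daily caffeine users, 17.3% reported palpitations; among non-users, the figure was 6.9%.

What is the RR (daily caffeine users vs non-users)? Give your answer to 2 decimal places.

RR = 0.1730 / 0.0690 = 2.51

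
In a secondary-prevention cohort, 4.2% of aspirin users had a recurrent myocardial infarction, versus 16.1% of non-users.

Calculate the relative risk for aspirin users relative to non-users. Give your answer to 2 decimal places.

RR = 0.04200 / 0.16100 = 0.26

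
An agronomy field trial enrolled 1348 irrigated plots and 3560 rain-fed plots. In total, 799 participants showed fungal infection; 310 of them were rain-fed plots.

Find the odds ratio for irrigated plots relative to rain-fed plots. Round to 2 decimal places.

OR = 5.97

irrigated plots with the outcome: 799 − 310 = 489
irrigated plots without the outcome: 1348 − 489 = 859
rain-fed plots without the outcome: 3560 − 310 = 3250
odds, irrigated plots = 489/859 = 0.5693
odds, rain-fed plots = 310/3250 = 0.0954
OR = 0.5693 / 0.0954 = 5.97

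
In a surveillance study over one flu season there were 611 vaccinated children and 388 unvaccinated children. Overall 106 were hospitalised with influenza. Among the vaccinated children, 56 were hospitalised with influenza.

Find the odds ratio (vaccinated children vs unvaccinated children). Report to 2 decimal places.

OR = 0.68

vaccinated children without the outcome: 611 − 56 = 555
unvaccinated children with the outcome: 106 − 56 = 50
unvaccinated children without the outcome: 388 − 50 = 338
OR = (56 × 338) / (555 × 50) = 18928/27750 ≈ 0.68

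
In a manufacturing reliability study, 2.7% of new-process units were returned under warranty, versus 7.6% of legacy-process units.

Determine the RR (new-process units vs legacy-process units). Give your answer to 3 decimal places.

RR = 0.02700 / 0.07600 = 0.355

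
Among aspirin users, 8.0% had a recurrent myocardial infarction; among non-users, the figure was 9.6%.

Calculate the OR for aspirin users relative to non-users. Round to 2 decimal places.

odds, aspirin users = 0.0800/0.9200 = 0.0870
odds, non-users = 0.0960/0.9040 = 0.1062
OR = 0.0870 / 0.1062 = 0.82

OR: 0.82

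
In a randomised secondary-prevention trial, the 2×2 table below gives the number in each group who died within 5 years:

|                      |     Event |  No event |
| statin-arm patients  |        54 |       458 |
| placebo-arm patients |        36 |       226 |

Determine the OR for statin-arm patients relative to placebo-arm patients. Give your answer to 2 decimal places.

OR = (54 × 226) / (458 × 36) = 12204/16488 ≈ 0.74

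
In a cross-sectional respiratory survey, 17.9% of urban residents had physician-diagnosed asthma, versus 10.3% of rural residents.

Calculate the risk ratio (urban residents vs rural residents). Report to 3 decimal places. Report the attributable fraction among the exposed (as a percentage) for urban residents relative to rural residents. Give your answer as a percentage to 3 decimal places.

RR = 0.1790 / 0.1030 = 1.738
AR% = (0.1790 − 0.1030) / 0.1790 = 0.4246 → 42.458%

RR = 1.738; AR% = 42.458%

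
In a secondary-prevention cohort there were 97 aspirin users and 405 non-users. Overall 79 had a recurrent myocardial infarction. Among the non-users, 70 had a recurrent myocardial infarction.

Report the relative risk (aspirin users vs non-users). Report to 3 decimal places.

aspirin users with the outcome: 79 − 70 = 9
aspirin users without the outcome: 97 − 9 = 88
non-users without the outcome: 405 − 70 = 335
risk, aspirin users = 9/97 = 0.0928
risk, non-users = 70/405 = 0.1728
RR = 0.0928 / 0.1728 = 0.537

0.537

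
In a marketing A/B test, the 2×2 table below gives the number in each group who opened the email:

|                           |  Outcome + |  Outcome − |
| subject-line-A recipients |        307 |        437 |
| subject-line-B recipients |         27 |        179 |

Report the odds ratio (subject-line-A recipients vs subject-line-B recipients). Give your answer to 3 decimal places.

OR = (307 × 179) / (437 × 27) = 54953/11799 ≈ 4.657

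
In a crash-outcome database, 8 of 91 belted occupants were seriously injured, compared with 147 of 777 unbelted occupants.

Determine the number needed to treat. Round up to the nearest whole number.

NNT = 10

risk, belted occupants = 8/91 = 0.087912
risk, unbelted occupants = 147/777 = 0.189189
absolute risk difference = 0.101277
1 / 0.101277 = 9.874 → round up → 10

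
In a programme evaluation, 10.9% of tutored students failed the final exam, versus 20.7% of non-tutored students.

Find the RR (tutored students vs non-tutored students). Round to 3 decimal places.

RR = 0.1090 / 0.2070 = 0.527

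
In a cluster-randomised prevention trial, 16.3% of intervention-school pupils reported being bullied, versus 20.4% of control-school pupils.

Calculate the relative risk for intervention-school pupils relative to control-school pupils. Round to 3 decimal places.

RR = 0.1630 / 0.2040 = 0.799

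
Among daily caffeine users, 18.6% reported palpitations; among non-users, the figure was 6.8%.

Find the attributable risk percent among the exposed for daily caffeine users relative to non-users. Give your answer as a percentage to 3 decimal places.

AR% = (0.1860 − 0.0680) / 0.1860 = 0.6344 → 63.441%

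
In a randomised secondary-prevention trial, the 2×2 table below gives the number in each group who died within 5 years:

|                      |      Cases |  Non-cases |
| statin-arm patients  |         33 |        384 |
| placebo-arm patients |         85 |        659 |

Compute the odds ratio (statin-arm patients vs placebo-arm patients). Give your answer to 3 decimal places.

OR = (33 × 659) / (384 × 85) = 21747/32640 ≈ 0.666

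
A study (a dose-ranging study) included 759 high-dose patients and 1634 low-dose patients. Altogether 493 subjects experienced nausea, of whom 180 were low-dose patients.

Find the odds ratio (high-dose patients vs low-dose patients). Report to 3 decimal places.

5.669

high-dose patients with the outcome: 493 − 180 = 313
high-dose patients without the outcome: 759 − 313 = 446
low-dose patients without the outcome: 1634 − 180 = 1454
odds, high-dose patients = 313/446 = 0.7018
odds, low-dose patients = 180/1454 = 0.1238
OR = 0.7018 / 0.1238 = 5.669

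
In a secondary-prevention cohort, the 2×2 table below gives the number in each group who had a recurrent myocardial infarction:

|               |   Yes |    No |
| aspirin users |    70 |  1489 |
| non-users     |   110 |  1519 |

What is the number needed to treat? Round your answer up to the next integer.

45

risk, aspirin users = 70/1559 = 0.044901
risk, non-users = 110/1629 = 0.067526
absolute risk difference = 0.022626
1 / 0.022626 = 44.197 → round up → 45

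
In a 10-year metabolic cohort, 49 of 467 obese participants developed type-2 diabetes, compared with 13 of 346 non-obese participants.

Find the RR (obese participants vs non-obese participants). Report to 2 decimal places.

RR = 2.79

risk, obese participants = 49/467 = 0.10493
risk, non-obese participants = 13/346 = 0.03757
RR = 0.10493 / 0.03757 = 2.79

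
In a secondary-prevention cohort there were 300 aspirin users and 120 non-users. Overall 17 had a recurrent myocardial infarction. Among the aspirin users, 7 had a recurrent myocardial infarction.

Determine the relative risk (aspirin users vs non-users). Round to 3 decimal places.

aspirin users without the outcome: 300 − 7 = 293
non-users with the outcome: 17 − 7 = 10
non-users without the outcome: 120 − 10 = 110
risk, aspirin users = 7/300 = 0.02333
risk, non-users = 10/120 = 0.08333
RR = 0.02333 / 0.08333 = 0.280

0.280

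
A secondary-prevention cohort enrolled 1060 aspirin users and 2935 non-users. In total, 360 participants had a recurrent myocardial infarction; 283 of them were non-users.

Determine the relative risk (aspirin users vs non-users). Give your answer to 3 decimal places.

aspirin users with the outcome: 360 − 283 = 77
aspirin users without the outcome: 1060 − 77 = 983
non-users without the outcome: 2935 − 283 = 2652
risk, aspirin users = 77/1060 = 0.0726
risk, non-users = 283/2935 = 0.0964
RR = 0.0726 / 0.0964 = 0.753

RR ≈ 0.753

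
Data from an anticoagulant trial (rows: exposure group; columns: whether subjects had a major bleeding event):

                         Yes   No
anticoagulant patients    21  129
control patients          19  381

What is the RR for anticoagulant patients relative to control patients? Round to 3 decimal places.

RR = 2.947

risk, anticoagulant patients = 21/150 = 0.14000
risk, control patients = 19/400 = 0.04750
RR = 0.14000 / 0.04750 = 2.947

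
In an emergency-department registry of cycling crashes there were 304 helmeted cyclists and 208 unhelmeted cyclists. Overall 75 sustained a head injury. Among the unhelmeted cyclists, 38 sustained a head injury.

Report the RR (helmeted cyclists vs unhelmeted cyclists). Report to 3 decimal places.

helmeted cyclists with the outcome: 75 − 38 = 37
helmeted cyclists without the outcome: 304 − 37 = 267
unhelmeted cyclists without the outcome: 208 − 38 = 170
risk, helmeted cyclists = 37/304 = 0.1217
risk, unhelmeted cyclists = 38/208 = 0.1827
RR = 0.1217 / 0.1827 = 0.666

RR ≈ 0.666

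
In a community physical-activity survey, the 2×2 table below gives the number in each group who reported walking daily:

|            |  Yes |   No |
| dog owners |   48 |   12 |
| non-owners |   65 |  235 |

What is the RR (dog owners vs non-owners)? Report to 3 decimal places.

risk, dog owners = 48/60 = 0.8000
risk, non-owners = 65/300 = 0.2167
RR = 0.8000 / 0.2167 = 3.692

RR = 3.692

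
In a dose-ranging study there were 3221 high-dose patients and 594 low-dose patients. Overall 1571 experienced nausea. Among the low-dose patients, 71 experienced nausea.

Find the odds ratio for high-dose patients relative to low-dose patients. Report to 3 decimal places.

high-dose patients with the outcome: 1571 − 71 = 1500
high-dose patients without the outcome: 3221 − 1500 = 1721
low-dose patients without the outcome: 594 − 71 = 523
OR = (1500 × 523) / (1721 × 71) = 784500/122191 ≈ 6.420

OR ≈ 6.420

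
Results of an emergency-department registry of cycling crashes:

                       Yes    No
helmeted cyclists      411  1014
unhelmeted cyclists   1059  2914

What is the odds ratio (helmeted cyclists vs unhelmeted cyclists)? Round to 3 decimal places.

odds, helmeted cyclists = 411/1014 = 0.4053
odds, unhelmeted cyclists = 1059/2914 = 0.3634
OR = 0.4053 / 0.3634 = 1.115

OR = 1.115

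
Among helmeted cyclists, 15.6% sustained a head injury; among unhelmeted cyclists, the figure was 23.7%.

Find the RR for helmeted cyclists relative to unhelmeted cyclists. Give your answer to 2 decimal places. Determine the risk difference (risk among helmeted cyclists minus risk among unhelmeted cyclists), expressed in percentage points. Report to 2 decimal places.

RR = 0.1560 / 0.2370 = 0.66
risk difference = 0.1560 − 0.2370 = -0.0810 → -8.10 percentage points

RR = 0.66; RD = -8.10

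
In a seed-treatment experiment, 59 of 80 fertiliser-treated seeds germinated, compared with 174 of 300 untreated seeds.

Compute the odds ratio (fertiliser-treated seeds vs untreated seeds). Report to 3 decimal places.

odds, fertiliser-treated seeds = 59/21 = 2.8095
odds, untreated seeds = 174/126 = 1.3810
OR = 2.8095 / 1.3810 = 2.034

2.034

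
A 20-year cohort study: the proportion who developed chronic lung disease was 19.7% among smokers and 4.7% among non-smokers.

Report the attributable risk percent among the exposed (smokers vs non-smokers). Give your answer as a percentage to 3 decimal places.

AR% = (0.19700 − 0.04700) / 0.19700 = 0.7614 → 76.142%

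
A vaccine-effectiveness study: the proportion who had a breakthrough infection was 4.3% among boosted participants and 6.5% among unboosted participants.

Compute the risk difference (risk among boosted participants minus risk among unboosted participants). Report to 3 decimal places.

risk difference = 0.04300 − 0.06500 = -0.022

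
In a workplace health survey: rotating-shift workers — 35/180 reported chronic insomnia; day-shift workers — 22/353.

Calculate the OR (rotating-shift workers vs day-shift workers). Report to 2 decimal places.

odds, rotating-shift workers = 35/145 = 0.2414
odds, day-shift workers = 22/331 = 0.0665
OR = 0.2414 / 0.0665 = 3.63

OR ≈ 3.63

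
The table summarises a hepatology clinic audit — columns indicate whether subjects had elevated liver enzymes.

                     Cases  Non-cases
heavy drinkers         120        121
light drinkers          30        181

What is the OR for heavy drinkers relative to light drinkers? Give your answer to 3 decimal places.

OR = (120 × 181) / (121 × 30) = 21720/3630 ≈ 5.983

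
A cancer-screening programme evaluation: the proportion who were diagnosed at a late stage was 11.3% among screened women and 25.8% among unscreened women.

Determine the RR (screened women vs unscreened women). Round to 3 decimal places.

RR = 0.1130 / 0.2580 = 0.438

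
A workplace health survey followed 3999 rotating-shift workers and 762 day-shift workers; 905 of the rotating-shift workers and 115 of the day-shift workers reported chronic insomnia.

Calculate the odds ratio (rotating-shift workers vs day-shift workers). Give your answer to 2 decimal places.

OR = (905 × 647) / (3094 × 115) = 585535/355810 ≈ 1.65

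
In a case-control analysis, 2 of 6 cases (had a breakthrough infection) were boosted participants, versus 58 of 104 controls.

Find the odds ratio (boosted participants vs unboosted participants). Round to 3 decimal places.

OR = (2 × 46) / (58 × 4) = 92/232 ≈ 0.397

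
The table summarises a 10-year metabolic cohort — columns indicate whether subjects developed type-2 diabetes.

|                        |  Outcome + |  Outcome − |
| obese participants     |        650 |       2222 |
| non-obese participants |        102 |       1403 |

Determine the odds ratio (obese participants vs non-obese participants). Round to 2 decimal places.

odds, obese participants = 650/2222 = 0.2925
odds, non-obese participants = 102/1403 = 0.0727
OR = 0.2925 / 0.0727 = 4.02

4.02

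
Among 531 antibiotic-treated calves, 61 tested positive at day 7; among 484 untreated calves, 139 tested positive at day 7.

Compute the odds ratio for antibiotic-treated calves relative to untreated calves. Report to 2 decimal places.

OR = (61 × 345) / (470 × 139) = 21045/65330 ≈ 0.32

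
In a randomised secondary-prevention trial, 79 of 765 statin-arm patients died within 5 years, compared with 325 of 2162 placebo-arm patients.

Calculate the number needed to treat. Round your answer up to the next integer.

risk, statin-arm patients = 79/765 = 0.103268
risk, placebo-arm patients = 325/2162 = 0.150324
absolute risk difference = 0.047056
1 / 0.047056 = 21.251 → round up → 22

NNT ≈ 22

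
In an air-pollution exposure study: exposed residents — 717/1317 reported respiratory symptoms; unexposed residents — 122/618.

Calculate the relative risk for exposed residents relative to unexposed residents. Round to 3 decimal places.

risk, exposed residents = 717/1317 = 0.5444
risk, unexposed residents = 122/618 = 0.1974
RR = 0.5444 / 0.1974 = 2.758

RR = 2.758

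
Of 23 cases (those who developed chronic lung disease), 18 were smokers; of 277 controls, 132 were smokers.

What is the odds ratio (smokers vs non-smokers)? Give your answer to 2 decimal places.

3.95

odds, smokers = 18/132 = 0.13636
odds, non-smokers = 5/145 = 0.03448
OR = 0.13636 / 0.03448 = 3.95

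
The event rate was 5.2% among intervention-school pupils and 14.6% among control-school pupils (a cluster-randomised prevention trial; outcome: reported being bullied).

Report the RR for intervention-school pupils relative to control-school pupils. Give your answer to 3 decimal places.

RR = 0.0520 / 0.1460 = 0.356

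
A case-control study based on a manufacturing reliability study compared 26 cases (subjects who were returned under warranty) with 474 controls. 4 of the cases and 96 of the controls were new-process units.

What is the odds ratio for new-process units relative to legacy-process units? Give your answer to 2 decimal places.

0.72

odds, new-process units = 4/96 = 0.04167
odds, legacy-process units = 22/378 = 0.05820
OR = 0.04167 / 0.05820 = 0.72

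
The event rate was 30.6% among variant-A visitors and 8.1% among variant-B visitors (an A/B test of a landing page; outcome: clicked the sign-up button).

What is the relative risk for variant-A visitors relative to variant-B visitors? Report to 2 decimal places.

RR = 0.3060 / 0.0810 = 3.78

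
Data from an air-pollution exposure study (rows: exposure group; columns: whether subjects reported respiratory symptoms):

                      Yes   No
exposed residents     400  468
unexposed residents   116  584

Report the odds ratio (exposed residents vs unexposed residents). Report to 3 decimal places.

OR = (400 × 584) / (468 × 116) = 233600/54288 ≈ 4.303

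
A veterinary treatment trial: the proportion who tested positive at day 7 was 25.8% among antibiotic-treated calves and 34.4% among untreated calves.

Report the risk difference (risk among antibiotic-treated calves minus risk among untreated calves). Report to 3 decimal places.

risk difference = 0.2580 − 0.3440 = -0.086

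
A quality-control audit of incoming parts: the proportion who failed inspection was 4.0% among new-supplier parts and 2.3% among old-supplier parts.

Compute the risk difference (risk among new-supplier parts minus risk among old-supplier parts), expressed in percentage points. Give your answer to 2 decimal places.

risk difference = 0.04000 − 0.02300 = 0.01700 → 1.70 percentage points

RD: 1.70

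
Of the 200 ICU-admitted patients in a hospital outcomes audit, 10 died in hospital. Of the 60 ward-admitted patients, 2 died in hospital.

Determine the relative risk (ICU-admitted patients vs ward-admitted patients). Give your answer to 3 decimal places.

RR = 1.500

risk, ICU-admitted patients = 10/200 = 0.05000
risk, ward-admitted patients = 2/60 = 0.03333
RR = 0.05000 / 0.03333 = 1.500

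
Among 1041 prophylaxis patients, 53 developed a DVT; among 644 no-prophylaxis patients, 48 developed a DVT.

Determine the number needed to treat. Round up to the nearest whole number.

43

risk, prophylaxis patients = 53/1041 = 0.050913
risk, no-prophylaxis patients = 48/644 = 0.074534
absolute risk difference = 0.023622
1 / 0.023622 = 42.333 → round up → 43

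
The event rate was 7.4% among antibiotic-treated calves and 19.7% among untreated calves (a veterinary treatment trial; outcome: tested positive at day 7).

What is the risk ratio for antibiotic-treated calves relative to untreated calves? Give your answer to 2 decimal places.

RR = 0.0740 / 0.1970 = 0.38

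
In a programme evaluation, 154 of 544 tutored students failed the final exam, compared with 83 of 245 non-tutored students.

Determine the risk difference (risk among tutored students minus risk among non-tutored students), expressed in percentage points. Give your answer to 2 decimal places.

risk, tutored students = 154/544 = 0.2831
risk, non-tutored students = 83/245 = 0.3388
risk difference = 0.2831 − 0.3388 = -0.0557 → -5.57 percentage points

-5.57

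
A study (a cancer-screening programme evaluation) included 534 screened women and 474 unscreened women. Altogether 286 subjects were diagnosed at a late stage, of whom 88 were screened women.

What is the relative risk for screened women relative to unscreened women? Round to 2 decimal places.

screened women without the outcome: 534 − 88 = 446
unscreened women with the outcome: 286 − 88 = 198
unscreened women without the outcome: 474 − 198 = 276
risk, screened women = 88/534 = 0.1648
risk, unscreened women = 198/474 = 0.4177
RR = 0.1648 / 0.4177 = 0.39

0.39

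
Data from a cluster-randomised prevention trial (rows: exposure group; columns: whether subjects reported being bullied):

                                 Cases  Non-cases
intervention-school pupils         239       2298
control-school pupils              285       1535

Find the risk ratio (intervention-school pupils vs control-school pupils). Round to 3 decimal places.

risk, intervention-school pupils = 239/2537 = 0.0942
risk, control-school pupils = 285/1820 = 0.1566
RR = 0.0942 / 0.1566 = 0.602

0.602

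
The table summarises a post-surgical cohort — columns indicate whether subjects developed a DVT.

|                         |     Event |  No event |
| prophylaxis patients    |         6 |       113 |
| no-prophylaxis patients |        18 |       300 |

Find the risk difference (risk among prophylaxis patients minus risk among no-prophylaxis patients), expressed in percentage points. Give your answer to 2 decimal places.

risk, prophylaxis patients = 6/119 = 0.0504
risk, no-prophylaxis patients = 18/318 = 0.0566
risk difference = 0.0504 − 0.0566 = -0.0062 → -0.62 percentage points

-0.62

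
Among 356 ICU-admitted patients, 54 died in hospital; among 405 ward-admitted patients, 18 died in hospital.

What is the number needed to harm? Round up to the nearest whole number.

NNH = 10

risk, ICU-admitted patients = 54/356 = 0.151685
risk, ward-admitted patients = 18/405 = 0.044444
absolute risk difference = 0.107241
1 / 0.107241 = 9.325 → round up → 10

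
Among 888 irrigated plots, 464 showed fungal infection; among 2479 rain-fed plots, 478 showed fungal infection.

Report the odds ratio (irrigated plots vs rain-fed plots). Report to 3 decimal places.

OR ≈ 4.581

odds, irrigated plots = 464/424 = 1.0943
odds, rain-fed plots = 478/2001 = 0.2389
OR = 1.0943 / 0.2389 = 4.581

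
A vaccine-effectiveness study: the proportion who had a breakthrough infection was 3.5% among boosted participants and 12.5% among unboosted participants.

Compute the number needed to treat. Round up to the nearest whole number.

NNT: 12

absolute risk difference = 0.090000
1 / 0.090000 = 11.111 → round up → 12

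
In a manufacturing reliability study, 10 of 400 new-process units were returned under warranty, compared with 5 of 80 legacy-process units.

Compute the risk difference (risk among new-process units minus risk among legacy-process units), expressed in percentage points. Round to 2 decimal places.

risk, new-process units = 10/400 = 0.02500
risk, legacy-process units = 5/80 = 0.06250
risk difference = 0.02500 − 0.06250 = -0.03750 → -3.75 percentage points

-3.75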